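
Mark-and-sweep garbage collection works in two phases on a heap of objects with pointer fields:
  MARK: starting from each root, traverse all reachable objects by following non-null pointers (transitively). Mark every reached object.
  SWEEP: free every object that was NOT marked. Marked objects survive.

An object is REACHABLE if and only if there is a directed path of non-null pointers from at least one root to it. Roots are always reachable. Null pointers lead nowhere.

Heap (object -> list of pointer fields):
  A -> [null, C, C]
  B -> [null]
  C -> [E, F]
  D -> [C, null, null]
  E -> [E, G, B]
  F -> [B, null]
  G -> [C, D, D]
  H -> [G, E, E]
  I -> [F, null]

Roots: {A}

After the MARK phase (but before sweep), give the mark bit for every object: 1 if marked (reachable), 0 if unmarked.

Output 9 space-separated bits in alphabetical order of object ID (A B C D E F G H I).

Roots: A
Mark A: refs=null C C, marked=A
Mark C: refs=E F, marked=A C
Mark E: refs=E G B, marked=A C E
Mark F: refs=B null, marked=A C E F
Mark G: refs=C D D, marked=A C E F G
Mark B: refs=null, marked=A B C E F G
Mark D: refs=C null null, marked=A B C D E F G
Unmarked (collected): H I

Answer: 1 1 1 1 1 1 1 0 0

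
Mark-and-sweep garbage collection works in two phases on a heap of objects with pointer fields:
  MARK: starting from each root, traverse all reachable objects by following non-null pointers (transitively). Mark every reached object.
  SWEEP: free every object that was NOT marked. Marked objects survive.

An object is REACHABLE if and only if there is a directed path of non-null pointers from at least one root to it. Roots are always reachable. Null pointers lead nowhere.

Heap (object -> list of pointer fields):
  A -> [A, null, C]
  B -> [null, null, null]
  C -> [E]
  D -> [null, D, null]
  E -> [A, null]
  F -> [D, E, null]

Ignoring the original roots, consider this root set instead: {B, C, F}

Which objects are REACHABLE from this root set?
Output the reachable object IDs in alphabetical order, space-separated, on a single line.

Answer: A B C D E F

Derivation:
Roots: B C F
Mark B: refs=null null null, marked=B
Mark C: refs=E, marked=B C
Mark F: refs=D E null, marked=B C F
Mark E: refs=A null, marked=B C E F
Mark D: refs=null D null, marked=B C D E F
Mark A: refs=A null C, marked=A B C D E F
Unmarked (collected): (none)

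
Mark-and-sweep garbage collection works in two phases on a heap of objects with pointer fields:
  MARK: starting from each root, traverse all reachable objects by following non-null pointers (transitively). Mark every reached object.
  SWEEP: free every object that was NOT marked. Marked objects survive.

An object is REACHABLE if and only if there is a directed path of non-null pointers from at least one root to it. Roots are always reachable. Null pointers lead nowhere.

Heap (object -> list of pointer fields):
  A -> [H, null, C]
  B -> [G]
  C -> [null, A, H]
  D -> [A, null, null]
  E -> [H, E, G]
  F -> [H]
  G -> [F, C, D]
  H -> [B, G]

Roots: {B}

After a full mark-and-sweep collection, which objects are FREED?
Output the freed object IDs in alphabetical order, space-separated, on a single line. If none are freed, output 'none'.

Roots: B
Mark B: refs=G, marked=B
Mark G: refs=F C D, marked=B G
Mark F: refs=H, marked=B F G
Mark C: refs=null A H, marked=B C F G
Mark D: refs=A null null, marked=B C D F G
Mark H: refs=B G, marked=B C D F G H
Mark A: refs=H null C, marked=A B C D F G H
Unmarked (collected): E

Answer: E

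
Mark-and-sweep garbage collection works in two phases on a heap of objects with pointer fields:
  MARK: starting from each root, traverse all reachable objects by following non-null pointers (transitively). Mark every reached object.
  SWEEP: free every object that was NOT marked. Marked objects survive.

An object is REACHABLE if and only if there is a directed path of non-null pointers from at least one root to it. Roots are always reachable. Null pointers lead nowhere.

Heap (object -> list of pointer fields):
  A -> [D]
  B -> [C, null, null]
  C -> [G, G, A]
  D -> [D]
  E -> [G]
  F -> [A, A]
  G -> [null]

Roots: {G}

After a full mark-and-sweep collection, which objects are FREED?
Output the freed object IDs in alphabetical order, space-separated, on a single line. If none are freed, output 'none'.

Roots: G
Mark G: refs=null, marked=G
Unmarked (collected): A B C D E F

Answer: A B C D E F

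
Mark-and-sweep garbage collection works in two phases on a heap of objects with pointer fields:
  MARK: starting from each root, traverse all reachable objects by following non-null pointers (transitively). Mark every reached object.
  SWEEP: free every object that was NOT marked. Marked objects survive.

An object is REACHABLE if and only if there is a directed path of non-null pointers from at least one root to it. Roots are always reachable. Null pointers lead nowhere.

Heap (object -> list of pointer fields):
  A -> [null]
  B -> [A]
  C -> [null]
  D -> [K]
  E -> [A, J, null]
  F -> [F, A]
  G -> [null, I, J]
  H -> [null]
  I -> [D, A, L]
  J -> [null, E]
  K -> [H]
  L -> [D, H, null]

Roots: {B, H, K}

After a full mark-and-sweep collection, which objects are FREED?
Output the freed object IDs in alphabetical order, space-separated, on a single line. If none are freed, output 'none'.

Roots: B H K
Mark B: refs=A, marked=B
Mark H: refs=null, marked=B H
Mark K: refs=H, marked=B H K
Mark A: refs=null, marked=A B H K
Unmarked (collected): C D E F G I J L

Answer: C D E F G I J L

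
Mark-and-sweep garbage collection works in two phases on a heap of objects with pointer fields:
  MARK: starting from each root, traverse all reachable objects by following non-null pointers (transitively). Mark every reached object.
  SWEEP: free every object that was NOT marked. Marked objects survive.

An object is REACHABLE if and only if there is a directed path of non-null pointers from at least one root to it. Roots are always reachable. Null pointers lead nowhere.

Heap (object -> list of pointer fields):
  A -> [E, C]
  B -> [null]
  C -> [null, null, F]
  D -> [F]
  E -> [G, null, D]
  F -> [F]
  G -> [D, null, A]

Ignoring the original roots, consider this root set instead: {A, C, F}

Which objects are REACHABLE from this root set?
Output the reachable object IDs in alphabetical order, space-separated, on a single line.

Answer: A C D E F G

Derivation:
Roots: A C F
Mark A: refs=E C, marked=A
Mark C: refs=null null F, marked=A C
Mark F: refs=F, marked=A C F
Mark E: refs=G null D, marked=A C E F
Mark G: refs=D null A, marked=A C E F G
Mark D: refs=F, marked=A C D E F G
Unmarked (collected): B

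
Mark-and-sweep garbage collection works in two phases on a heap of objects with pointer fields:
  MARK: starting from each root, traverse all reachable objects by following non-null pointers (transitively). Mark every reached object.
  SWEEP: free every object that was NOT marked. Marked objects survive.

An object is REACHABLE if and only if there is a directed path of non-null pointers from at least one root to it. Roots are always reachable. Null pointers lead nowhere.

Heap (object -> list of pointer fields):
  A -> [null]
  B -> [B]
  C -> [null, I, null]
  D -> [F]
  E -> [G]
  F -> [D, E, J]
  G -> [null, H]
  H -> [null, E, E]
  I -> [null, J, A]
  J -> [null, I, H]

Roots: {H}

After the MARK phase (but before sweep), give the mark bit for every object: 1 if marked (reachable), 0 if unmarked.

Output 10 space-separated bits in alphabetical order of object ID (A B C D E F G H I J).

Answer: 0 0 0 0 1 0 1 1 0 0

Derivation:
Roots: H
Mark H: refs=null E E, marked=H
Mark E: refs=G, marked=E H
Mark G: refs=null H, marked=E G H
Unmarked (collected): A B C D F I J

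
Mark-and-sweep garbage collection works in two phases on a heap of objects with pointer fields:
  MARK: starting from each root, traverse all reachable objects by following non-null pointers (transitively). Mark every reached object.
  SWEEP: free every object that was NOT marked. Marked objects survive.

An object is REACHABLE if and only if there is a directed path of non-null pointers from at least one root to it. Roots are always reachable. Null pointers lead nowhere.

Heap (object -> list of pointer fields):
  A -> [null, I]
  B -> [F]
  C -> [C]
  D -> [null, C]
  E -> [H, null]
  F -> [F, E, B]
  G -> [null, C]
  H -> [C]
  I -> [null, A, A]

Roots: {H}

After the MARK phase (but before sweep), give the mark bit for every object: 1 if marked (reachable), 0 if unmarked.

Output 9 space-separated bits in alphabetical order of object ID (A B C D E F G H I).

Roots: H
Mark H: refs=C, marked=H
Mark C: refs=C, marked=C H
Unmarked (collected): A B D E F G I

Answer: 0 0 1 0 0 0 0 1 0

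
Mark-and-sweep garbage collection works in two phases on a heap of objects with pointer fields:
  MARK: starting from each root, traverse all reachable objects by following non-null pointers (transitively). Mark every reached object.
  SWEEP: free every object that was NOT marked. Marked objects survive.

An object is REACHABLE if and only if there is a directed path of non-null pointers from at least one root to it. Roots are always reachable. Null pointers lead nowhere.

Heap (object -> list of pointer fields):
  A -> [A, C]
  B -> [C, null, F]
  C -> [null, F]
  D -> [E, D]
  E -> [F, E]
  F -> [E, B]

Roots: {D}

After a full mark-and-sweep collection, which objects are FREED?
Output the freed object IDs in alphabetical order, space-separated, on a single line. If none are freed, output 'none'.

Answer: A

Derivation:
Roots: D
Mark D: refs=E D, marked=D
Mark E: refs=F E, marked=D E
Mark F: refs=E B, marked=D E F
Mark B: refs=C null F, marked=B D E F
Mark C: refs=null F, marked=B C D E F
Unmarked (collected): A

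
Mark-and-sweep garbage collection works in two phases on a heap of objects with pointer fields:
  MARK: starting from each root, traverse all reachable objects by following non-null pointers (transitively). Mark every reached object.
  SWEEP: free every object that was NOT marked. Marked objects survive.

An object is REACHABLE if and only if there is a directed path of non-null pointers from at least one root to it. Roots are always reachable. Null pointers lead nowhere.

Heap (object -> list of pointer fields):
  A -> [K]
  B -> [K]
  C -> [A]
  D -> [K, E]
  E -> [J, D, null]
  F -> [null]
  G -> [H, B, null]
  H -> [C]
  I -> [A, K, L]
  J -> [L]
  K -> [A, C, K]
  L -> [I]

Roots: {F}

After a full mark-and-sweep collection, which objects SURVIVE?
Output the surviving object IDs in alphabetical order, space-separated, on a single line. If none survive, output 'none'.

Answer: F

Derivation:
Roots: F
Mark F: refs=null, marked=F
Unmarked (collected): A B C D E G H I J K L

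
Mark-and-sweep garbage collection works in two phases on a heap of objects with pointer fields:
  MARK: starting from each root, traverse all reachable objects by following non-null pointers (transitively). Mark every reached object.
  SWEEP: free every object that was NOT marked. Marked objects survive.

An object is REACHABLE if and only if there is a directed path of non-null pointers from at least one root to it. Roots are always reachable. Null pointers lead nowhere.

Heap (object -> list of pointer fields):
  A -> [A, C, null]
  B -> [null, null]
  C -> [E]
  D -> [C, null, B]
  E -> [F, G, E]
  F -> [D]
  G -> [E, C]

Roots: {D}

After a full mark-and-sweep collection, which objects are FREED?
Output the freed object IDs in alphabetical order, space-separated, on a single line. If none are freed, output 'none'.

Answer: A

Derivation:
Roots: D
Mark D: refs=C null B, marked=D
Mark C: refs=E, marked=C D
Mark B: refs=null null, marked=B C D
Mark E: refs=F G E, marked=B C D E
Mark F: refs=D, marked=B C D E F
Mark G: refs=E C, marked=B C D E F G
Unmarked (collected): A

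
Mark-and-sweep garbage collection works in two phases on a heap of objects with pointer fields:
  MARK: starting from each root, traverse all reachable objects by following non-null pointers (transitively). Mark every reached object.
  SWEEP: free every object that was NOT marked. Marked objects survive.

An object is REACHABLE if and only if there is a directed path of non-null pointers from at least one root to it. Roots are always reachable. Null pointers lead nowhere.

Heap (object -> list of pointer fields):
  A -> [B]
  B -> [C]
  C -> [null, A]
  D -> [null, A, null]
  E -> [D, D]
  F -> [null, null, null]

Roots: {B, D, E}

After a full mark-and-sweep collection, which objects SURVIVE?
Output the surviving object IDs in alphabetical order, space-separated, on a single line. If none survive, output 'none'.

Answer: A B C D E

Derivation:
Roots: B D E
Mark B: refs=C, marked=B
Mark D: refs=null A null, marked=B D
Mark E: refs=D D, marked=B D E
Mark C: refs=null A, marked=B C D E
Mark A: refs=B, marked=A B C D E
Unmarked (collected): F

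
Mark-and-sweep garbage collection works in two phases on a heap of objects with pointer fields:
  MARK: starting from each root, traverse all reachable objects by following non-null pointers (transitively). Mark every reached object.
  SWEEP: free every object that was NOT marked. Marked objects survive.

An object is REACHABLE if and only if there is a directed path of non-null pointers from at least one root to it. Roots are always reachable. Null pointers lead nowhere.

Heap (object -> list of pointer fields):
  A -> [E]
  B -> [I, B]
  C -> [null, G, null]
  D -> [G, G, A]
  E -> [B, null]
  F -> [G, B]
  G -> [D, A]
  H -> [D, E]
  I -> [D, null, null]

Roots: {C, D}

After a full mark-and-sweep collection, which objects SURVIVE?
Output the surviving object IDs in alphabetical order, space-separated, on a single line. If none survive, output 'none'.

Answer: A B C D E G I

Derivation:
Roots: C D
Mark C: refs=null G null, marked=C
Mark D: refs=G G A, marked=C D
Mark G: refs=D A, marked=C D G
Mark A: refs=E, marked=A C D G
Mark E: refs=B null, marked=A C D E G
Mark B: refs=I B, marked=A B C D E G
Mark I: refs=D null null, marked=A B C D E G I
Unmarked (collected): F H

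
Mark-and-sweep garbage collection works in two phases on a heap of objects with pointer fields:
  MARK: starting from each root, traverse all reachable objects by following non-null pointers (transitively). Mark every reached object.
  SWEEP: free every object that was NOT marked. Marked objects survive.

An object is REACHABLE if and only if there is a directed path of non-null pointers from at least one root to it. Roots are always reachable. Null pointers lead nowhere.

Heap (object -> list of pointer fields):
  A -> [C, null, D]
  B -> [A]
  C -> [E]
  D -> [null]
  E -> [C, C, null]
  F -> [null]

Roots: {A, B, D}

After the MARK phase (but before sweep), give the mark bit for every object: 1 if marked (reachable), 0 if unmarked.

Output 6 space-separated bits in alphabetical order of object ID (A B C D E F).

Answer: 1 1 1 1 1 0

Derivation:
Roots: A B D
Mark A: refs=C null D, marked=A
Mark B: refs=A, marked=A B
Mark D: refs=null, marked=A B D
Mark C: refs=E, marked=A B C D
Mark E: refs=C C null, marked=A B C D E
Unmarked (collected): F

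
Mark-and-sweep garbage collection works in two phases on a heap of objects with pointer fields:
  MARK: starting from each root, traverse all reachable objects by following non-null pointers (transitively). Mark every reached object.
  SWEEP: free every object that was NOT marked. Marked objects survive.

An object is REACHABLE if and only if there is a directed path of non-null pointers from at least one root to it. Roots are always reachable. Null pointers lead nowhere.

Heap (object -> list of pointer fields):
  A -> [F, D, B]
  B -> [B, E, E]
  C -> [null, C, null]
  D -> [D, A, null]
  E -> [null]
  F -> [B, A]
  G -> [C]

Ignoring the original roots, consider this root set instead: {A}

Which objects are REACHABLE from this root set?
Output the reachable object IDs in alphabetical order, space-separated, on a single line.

Roots: A
Mark A: refs=F D B, marked=A
Mark F: refs=B A, marked=A F
Mark D: refs=D A null, marked=A D F
Mark B: refs=B E E, marked=A B D F
Mark E: refs=null, marked=A B D E F
Unmarked (collected): C G

Answer: A B D E F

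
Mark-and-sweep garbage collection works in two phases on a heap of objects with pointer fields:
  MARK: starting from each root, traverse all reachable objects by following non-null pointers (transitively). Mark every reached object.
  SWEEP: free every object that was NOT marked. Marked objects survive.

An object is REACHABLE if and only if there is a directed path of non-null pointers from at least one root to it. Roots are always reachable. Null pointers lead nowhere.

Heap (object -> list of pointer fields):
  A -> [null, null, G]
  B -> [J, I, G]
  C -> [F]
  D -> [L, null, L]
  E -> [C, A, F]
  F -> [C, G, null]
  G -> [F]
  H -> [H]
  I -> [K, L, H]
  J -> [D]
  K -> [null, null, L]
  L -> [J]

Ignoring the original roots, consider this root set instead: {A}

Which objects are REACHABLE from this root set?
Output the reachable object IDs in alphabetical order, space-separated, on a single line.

Roots: A
Mark A: refs=null null G, marked=A
Mark G: refs=F, marked=A G
Mark F: refs=C G null, marked=A F G
Mark C: refs=F, marked=A C F G
Unmarked (collected): B D E H I J K L

Answer: A C F G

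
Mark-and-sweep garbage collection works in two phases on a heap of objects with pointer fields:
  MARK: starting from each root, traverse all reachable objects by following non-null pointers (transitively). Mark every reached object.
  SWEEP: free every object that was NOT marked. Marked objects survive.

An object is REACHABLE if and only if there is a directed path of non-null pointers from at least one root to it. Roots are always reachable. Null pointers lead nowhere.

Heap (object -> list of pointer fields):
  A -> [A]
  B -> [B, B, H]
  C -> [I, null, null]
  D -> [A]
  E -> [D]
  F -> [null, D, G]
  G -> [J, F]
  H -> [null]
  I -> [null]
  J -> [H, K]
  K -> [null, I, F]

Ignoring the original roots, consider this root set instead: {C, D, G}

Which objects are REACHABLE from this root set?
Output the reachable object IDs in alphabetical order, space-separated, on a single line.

Roots: C D G
Mark C: refs=I null null, marked=C
Mark D: refs=A, marked=C D
Mark G: refs=J F, marked=C D G
Mark I: refs=null, marked=C D G I
Mark A: refs=A, marked=A C D G I
Mark J: refs=H K, marked=A C D G I J
Mark F: refs=null D G, marked=A C D F G I J
Mark H: refs=null, marked=A C D F G H I J
Mark K: refs=null I F, marked=A C D F G H I J K
Unmarked (collected): B E

Answer: A C D F G H I J K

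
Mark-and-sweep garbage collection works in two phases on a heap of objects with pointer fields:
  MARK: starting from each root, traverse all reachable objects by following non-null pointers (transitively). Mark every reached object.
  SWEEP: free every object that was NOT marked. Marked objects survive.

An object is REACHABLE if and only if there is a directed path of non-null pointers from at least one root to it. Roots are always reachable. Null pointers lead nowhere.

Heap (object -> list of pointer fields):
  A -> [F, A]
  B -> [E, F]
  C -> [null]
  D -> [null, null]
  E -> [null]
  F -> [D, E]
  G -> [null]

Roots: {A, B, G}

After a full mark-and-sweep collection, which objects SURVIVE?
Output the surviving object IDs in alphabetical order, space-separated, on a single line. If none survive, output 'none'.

Answer: A B D E F G

Derivation:
Roots: A B G
Mark A: refs=F A, marked=A
Mark B: refs=E F, marked=A B
Mark G: refs=null, marked=A B G
Mark F: refs=D E, marked=A B F G
Mark E: refs=null, marked=A B E F G
Mark D: refs=null null, marked=A B D E F G
Unmarked (collected): C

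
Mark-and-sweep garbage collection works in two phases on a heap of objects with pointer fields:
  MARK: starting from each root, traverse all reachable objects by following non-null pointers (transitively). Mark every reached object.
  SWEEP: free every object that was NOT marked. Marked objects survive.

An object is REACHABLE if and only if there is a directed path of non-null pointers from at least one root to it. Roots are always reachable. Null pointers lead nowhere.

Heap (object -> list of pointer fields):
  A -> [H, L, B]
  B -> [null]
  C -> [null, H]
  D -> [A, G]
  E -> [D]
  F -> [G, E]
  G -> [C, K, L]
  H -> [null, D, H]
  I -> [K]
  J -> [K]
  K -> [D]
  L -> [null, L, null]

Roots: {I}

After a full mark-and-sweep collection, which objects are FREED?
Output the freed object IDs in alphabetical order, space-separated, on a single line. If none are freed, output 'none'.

Roots: I
Mark I: refs=K, marked=I
Mark K: refs=D, marked=I K
Mark D: refs=A G, marked=D I K
Mark A: refs=H L B, marked=A D I K
Mark G: refs=C K L, marked=A D G I K
Mark H: refs=null D H, marked=A D G H I K
Mark L: refs=null L null, marked=A D G H I K L
Mark B: refs=null, marked=A B D G H I K L
Mark C: refs=null H, marked=A B C D G H I K L
Unmarked (collected): E F J

Answer: E F J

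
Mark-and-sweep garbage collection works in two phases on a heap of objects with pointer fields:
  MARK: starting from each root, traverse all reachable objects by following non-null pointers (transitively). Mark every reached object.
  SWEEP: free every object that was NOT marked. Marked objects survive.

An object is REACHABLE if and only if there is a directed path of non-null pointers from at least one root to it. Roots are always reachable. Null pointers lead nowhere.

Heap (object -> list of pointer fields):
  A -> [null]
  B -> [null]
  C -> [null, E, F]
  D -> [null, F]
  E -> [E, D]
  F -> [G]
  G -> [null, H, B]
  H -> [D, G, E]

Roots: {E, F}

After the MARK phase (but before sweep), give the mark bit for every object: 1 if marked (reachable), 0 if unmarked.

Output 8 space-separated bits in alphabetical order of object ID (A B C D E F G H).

Answer: 0 1 0 1 1 1 1 1

Derivation:
Roots: E F
Mark E: refs=E D, marked=E
Mark F: refs=G, marked=E F
Mark D: refs=null F, marked=D E F
Mark G: refs=null H B, marked=D E F G
Mark H: refs=D G E, marked=D E F G H
Mark B: refs=null, marked=B D E F G H
Unmarked (collected): A C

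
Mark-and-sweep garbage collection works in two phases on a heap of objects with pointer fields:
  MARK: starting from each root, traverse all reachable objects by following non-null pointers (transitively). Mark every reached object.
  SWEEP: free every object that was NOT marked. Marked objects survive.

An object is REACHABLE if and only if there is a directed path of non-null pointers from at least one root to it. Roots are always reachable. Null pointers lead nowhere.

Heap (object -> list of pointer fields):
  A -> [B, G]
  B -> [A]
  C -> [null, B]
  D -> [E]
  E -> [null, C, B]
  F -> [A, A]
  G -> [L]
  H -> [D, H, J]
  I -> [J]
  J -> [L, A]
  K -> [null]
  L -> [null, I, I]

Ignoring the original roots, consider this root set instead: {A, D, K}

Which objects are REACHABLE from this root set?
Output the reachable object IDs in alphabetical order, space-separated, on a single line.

Roots: A D K
Mark A: refs=B G, marked=A
Mark D: refs=E, marked=A D
Mark K: refs=null, marked=A D K
Mark B: refs=A, marked=A B D K
Mark G: refs=L, marked=A B D G K
Mark E: refs=null C B, marked=A B D E G K
Mark L: refs=null I I, marked=A B D E G K L
Mark C: refs=null B, marked=A B C D E G K L
Mark I: refs=J, marked=A B C D E G I K L
Mark J: refs=L A, marked=A B C D E G I J K L
Unmarked (collected): F H

Answer: A B C D E G I J K L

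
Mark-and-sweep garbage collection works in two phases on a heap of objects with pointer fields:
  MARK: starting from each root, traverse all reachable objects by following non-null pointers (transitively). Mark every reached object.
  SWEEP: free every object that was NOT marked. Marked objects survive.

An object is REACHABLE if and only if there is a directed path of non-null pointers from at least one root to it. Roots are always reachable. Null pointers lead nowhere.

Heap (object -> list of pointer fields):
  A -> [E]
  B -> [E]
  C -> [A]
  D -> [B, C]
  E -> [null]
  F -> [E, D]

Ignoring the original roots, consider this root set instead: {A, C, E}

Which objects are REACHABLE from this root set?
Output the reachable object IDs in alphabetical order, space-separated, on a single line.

Answer: A C E

Derivation:
Roots: A C E
Mark A: refs=E, marked=A
Mark C: refs=A, marked=A C
Mark E: refs=null, marked=A C E
Unmarked (collected): B D F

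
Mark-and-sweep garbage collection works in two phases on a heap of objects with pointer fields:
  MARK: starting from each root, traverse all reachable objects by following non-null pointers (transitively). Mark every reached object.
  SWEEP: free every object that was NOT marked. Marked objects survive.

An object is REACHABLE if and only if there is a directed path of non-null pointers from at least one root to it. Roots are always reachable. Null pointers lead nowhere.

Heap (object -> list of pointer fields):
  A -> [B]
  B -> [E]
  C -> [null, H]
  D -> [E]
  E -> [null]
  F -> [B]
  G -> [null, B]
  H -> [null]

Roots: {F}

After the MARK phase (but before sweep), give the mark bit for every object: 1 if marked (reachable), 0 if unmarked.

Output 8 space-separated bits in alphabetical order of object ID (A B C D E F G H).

Answer: 0 1 0 0 1 1 0 0

Derivation:
Roots: F
Mark F: refs=B, marked=F
Mark B: refs=E, marked=B F
Mark E: refs=null, marked=B E F
Unmarked (collected): A C D G H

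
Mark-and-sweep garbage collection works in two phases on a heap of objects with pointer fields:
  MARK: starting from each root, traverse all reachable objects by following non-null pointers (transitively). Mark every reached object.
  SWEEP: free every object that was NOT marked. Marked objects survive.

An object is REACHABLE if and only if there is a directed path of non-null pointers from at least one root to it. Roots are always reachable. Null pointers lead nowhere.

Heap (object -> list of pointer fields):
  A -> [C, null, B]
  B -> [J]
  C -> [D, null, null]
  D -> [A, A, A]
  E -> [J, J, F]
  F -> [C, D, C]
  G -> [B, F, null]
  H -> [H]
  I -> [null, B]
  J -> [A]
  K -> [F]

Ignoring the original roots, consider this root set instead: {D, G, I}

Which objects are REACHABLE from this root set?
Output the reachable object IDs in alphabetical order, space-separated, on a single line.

Roots: D G I
Mark D: refs=A A A, marked=D
Mark G: refs=B F null, marked=D G
Mark I: refs=null B, marked=D G I
Mark A: refs=C null B, marked=A D G I
Mark B: refs=J, marked=A B D G I
Mark F: refs=C D C, marked=A B D F G I
Mark C: refs=D null null, marked=A B C D F G I
Mark J: refs=A, marked=A B C D F G I J
Unmarked (collected): E H K

Answer: A B C D F G I J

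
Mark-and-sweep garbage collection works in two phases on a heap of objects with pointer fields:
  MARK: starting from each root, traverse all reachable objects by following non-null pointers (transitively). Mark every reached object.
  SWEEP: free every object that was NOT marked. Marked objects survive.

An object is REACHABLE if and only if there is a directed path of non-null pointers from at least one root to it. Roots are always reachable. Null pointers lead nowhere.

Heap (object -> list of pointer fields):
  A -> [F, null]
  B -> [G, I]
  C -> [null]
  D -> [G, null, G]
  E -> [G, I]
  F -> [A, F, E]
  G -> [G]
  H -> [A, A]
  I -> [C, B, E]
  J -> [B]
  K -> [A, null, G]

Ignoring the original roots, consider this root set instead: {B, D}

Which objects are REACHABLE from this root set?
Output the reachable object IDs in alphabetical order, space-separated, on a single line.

Answer: B C D E G I

Derivation:
Roots: B D
Mark B: refs=G I, marked=B
Mark D: refs=G null G, marked=B D
Mark G: refs=G, marked=B D G
Mark I: refs=C B E, marked=B D G I
Mark C: refs=null, marked=B C D G I
Mark E: refs=G I, marked=B C D E G I
Unmarked (collected): A F H J K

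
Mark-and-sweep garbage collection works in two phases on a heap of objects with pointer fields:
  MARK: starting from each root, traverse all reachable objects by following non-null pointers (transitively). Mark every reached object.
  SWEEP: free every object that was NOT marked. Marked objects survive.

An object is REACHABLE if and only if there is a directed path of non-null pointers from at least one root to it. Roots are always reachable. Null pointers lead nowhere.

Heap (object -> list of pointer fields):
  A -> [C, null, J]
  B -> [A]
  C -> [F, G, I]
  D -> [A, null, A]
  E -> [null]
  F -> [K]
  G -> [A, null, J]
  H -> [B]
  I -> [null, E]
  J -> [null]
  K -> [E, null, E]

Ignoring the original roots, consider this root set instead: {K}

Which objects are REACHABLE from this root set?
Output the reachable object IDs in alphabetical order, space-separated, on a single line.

Roots: K
Mark K: refs=E null E, marked=K
Mark E: refs=null, marked=E K
Unmarked (collected): A B C D F G H I J

Answer: E K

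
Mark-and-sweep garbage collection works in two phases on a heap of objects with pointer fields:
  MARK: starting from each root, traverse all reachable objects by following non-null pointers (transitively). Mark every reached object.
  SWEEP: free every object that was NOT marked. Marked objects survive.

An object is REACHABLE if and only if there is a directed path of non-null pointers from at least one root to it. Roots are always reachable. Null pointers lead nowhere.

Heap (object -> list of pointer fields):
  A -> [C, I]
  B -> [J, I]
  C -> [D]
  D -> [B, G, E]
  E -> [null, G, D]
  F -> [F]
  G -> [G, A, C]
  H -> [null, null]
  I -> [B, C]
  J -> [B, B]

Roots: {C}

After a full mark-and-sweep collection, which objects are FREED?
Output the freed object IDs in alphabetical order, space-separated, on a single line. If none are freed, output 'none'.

Roots: C
Mark C: refs=D, marked=C
Mark D: refs=B G E, marked=C D
Mark B: refs=J I, marked=B C D
Mark G: refs=G A C, marked=B C D G
Mark E: refs=null G D, marked=B C D E G
Mark J: refs=B B, marked=B C D E G J
Mark I: refs=B C, marked=B C D E G I J
Mark A: refs=C I, marked=A B C D E G I J
Unmarked (collected): F H

Answer: F H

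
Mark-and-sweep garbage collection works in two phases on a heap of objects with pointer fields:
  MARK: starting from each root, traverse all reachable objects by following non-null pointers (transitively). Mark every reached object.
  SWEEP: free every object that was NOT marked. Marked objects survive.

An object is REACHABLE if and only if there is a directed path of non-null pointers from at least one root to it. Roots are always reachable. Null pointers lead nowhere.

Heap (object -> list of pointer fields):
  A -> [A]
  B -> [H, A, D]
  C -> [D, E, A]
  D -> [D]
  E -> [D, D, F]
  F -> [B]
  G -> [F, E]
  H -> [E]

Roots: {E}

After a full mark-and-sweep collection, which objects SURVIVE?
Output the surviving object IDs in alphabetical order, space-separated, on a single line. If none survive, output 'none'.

Roots: E
Mark E: refs=D D F, marked=E
Mark D: refs=D, marked=D E
Mark F: refs=B, marked=D E F
Mark B: refs=H A D, marked=B D E F
Mark H: refs=E, marked=B D E F H
Mark A: refs=A, marked=A B D E F H
Unmarked (collected): C G

Answer: A B D E F H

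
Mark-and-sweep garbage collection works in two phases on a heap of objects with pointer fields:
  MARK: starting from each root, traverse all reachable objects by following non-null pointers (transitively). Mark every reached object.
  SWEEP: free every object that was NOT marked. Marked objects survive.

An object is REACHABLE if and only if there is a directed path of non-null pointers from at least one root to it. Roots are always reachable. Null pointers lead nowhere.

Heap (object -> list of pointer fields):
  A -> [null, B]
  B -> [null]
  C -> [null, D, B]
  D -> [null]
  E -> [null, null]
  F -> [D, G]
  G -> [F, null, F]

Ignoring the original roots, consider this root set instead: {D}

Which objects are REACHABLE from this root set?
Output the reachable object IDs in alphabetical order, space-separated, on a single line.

Roots: D
Mark D: refs=null, marked=D
Unmarked (collected): A B C E F G

Answer: D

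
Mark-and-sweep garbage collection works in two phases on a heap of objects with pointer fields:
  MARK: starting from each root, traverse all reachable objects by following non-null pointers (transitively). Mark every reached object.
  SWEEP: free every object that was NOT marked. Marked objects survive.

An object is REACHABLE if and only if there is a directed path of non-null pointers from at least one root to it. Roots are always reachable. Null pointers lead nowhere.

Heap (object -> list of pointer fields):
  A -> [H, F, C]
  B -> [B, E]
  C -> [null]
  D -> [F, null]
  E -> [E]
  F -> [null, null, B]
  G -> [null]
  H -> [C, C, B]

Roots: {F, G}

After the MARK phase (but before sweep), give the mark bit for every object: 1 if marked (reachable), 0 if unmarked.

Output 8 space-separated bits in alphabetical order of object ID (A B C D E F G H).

Roots: F G
Mark F: refs=null null B, marked=F
Mark G: refs=null, marked=F G
Mark B: refs=B E, marked=B F G
Mark E: refs=E, marked=B E F G
Unmarked (collected): A C D H

Answer: 0 1 0 0 1 1 1 0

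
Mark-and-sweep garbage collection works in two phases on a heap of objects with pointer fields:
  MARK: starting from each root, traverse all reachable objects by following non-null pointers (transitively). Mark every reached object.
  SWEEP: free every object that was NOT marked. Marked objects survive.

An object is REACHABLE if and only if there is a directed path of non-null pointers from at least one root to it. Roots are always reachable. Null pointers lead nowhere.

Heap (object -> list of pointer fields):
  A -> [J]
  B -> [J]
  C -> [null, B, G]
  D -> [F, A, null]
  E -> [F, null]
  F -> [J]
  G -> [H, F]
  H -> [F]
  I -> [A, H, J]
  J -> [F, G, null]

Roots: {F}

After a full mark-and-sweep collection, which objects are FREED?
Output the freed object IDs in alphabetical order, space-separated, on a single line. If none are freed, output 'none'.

Answer: A B C D E I

Derivation:
Roots: F
Mark F: refs=J, marked=F
Mark J: refs=F G null, marked=F J
Mark G: refs=H F, marked=F G J
Mark H: refs=F, marked=F G H J
Unmarked (collected): A B C D E I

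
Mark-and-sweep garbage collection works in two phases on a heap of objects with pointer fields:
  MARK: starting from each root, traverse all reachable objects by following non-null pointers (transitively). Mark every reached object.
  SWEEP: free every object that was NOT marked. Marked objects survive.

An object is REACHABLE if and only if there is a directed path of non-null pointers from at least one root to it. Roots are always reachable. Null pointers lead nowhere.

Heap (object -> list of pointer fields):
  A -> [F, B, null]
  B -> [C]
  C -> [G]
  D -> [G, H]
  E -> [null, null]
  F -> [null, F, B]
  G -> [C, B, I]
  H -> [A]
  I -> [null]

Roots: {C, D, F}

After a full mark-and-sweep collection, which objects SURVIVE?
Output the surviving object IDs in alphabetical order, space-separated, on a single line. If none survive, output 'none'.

Answer: A B C D F G H I

Derivation:
Roots: C D F
Mark C: refs=G, marked=C
Mark D: refs=G H, marked=C D
Mark F: refs=null F B, marked=C D F
Mark G: refs=C B I, marked=C D F G
Mark H: refs=A, marked=C D F G H
Mark B: refs=C, marked=B C D F G H
Mark I: refs=null, marked=B C D F G H I
Mark A: refs=F B null, marked=A B C D F G H I
Unmarked (collected): E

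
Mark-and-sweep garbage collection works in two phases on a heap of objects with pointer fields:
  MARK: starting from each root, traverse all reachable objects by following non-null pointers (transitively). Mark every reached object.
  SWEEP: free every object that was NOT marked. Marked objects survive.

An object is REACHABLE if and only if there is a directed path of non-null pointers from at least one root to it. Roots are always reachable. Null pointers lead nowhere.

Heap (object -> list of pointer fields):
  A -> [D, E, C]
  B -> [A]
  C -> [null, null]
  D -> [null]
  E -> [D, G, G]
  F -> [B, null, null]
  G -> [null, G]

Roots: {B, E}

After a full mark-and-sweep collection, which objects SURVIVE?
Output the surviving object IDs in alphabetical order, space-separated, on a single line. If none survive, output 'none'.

Answer: A B C D E G

Derivation:
Roots: B E
Mark B: refs=A, marked=B
Mark E: refs=D G G, marked=B E
Mark A: refs=D E C, marked=A B E
Mark D: refs=null, marked=A B D E
Mark G: refs=null G, marked=A B D E G
Mark C: refs=null null, marked=A B C D E G
Unmarked (collected): F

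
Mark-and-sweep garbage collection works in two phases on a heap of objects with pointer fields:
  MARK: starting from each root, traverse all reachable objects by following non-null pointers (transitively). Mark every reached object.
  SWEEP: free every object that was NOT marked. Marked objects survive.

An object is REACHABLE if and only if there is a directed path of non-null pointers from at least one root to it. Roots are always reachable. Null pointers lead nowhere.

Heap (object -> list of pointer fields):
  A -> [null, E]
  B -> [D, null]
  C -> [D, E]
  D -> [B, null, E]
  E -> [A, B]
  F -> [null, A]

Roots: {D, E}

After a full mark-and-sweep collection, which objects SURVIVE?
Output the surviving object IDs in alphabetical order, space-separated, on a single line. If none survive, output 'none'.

Roots: D E
Mark D: refs=B null E, marked=D
Mark E: refs=A B, marked=D E
Mark B: refs=D null, marked=B D E
Mark A: refs=null E, marked=A B D E
Unmarked (collected): C F

Answer: A B D E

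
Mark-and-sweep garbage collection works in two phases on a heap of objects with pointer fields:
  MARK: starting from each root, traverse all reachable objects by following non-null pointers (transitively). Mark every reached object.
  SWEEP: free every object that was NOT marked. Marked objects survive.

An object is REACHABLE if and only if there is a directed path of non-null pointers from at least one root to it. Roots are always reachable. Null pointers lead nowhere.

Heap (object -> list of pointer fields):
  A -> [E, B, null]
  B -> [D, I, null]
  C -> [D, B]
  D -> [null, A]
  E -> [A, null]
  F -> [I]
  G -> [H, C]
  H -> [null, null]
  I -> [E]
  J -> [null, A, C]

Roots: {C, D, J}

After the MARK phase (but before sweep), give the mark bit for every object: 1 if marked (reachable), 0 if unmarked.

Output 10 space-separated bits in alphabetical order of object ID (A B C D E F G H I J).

Answer: 1 1 1 1 1 0 0 0 1 1

Derivation:
Roots: C D J
Mark C: refs=D B, marked=C
Mark D: refs=null A, marked=C D
Mark J: refs=null A C, marked=C D J
Mark B: refs=D I null, marked=B C D J
Mark A: refs=E B null, marked=A B C D J
Mark I: refs=E, marked=A B C D I J
Mark E: refs=A null, marked=A B C D E I J
Unmarked (collected): F G H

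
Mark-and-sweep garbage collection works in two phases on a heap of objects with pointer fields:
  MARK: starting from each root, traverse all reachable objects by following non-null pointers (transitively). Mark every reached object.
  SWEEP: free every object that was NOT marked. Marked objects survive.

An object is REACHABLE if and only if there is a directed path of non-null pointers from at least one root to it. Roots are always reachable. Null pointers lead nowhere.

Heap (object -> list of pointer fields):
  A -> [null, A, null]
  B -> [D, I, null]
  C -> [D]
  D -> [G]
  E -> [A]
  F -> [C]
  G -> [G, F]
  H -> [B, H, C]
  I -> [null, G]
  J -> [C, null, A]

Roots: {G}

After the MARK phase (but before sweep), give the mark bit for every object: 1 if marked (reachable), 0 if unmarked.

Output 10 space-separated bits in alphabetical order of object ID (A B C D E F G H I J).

Roots: G
Mark G: refs=G F, marked=G
Mark F: refs=C, marked=F G
Mark C: refs=D, marked=C F G
Mark D: refs=G, marked=C D F G
Unmarked (collected): A B E H I J

Answer: 0 0 1 1 0 1 1 0 0 0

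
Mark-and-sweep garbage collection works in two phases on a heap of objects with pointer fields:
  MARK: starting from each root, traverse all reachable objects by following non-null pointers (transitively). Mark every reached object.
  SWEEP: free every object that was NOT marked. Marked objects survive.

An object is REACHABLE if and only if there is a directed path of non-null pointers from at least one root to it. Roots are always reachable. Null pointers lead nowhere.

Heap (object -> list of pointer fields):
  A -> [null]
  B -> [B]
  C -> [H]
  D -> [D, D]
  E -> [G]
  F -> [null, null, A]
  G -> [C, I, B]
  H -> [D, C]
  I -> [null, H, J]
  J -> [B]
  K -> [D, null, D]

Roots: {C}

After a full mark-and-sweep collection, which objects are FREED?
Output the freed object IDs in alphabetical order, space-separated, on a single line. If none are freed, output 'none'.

Roots: C
Mark C: refs=H, marked=C
Mark H: refs=D C, marked=C H
Mark D: refs=D D, marked=C D H
Unmarked (collected): A B E F G I J K

Answer: A B E F G I J K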